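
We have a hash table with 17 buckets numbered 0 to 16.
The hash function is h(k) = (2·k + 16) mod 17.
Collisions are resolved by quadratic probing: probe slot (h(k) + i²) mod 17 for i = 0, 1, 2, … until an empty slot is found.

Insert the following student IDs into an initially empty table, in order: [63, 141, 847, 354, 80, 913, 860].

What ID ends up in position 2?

860

63: h=6 => slot 6
141: h=9 => slot 9
847: h=10 => slot 10
354: h=10, probe 10,11 => slot 11
80: h=6, probe 6,7 => slot 7
913: h=6, probe 6,7,10,15 => slot 15
860: h=2 => slot 2
Table: [_, _, 860, _, _, _, 63, 80, _, 141, 847, 354, _, _, _, 913, _]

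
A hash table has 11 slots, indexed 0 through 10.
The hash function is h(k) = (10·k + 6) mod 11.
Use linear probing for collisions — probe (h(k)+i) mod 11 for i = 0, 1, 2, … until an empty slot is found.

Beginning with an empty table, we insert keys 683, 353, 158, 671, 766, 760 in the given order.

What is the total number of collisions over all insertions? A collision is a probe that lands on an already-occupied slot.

Insert 683: h=5, slot 5 empty → index 5.
Insert 353: h=5, slot 5 occupied → index 6.
Insert 158: h=2, slot 2 empty → index 2.
Insert 671: h=6, slot 6 occupied → index 7.
Insert 766: h=10, slot 10 empty → index 10.
Insert 760: h=5, slots 5,6,7 occupied → index 8.
Table: [-, -, 158, -, -, 683, 353, 671, 760, -, 766]

5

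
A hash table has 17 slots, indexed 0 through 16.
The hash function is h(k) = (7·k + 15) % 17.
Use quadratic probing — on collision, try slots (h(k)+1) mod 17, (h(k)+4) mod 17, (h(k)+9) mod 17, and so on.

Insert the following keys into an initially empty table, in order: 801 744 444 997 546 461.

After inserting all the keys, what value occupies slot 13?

444

801: h=12 -> slot 12
744: h=4 -> slot 4
444: h=12, probe 12,13 -> slot 13
997: h=7 -> slot 7
546: h=12, probe 12,13,16 -> slot 16
461: h=12, probe 12,13,16,4,11 -> slot 11
Table: [., ., ., ., 744, ., ., 997, ., ., ., 461, 801, 444, ., ., 546]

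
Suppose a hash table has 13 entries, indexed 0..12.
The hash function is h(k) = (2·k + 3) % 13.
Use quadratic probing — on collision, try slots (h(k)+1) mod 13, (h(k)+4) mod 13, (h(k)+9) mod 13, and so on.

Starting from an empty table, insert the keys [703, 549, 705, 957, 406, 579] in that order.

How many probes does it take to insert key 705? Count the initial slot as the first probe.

703: h=5 => slot 5
549: h=9 => slot 9
705: h=9, probe 9,10 => slot 10
957: h=6 => slot 6
406: h=9, probe 9,10,0 => slot 0
579: h=4 => slot 4
Table: [406, ., ., ., 579, 703, 957, ., ., 549, 705, ., .]

2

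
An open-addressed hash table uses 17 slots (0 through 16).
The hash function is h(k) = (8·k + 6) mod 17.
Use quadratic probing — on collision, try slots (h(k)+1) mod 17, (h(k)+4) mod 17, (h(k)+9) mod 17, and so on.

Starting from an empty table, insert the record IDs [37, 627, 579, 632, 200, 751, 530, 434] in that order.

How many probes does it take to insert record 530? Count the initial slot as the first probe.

5

37: h=13 => slot 13
627: h=7 => slot 7
579: h=14 => slot 14
632: h=13, probe 13,14,0 => slot 0
200: h=8 => slot 8
751: h=13, probe 13,14,0,5 => slot 5
530: h=13, probe 13,14,0,5,12 => slot 12
434: h=10 => slot 10
Table: [632, —, —, —, —, 751, —, 627, 200, —, 434, —, 530, 37, 579, —, —]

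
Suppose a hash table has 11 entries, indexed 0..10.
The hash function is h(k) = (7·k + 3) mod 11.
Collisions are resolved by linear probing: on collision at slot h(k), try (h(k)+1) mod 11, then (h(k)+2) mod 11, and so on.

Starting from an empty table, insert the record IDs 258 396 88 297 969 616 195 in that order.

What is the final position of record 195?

8

Insert 258: h=5, slot 5 empty -> index 5.
Insert 396: h=3, slot 3 empty -> index 3.
Insert 88: h=3, slot 3 occupied -> index 4.
Insert 297: h=3, slots 3,4,5 occupied -> index 6.
Insert 969: h=10, slot 10 empty -> index 10.
Insert 616: h=3, slots 3,4,5,6 occupied -> index 7.
Insert 195: h=4, slots 4,5,6,7 occupied -> index 8.
Table: [-, -, -, 396, 88, 258, 297, 616, 195, -, 969]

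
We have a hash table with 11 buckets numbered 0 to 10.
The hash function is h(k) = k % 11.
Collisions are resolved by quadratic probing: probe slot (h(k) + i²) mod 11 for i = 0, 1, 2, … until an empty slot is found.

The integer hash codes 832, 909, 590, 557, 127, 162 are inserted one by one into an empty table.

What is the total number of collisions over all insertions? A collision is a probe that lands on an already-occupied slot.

832: h=7 -> slot 7
909: h=7, probe 7,8 -> slot 8
590: h=7, probe 7,8,0 -> slot 0
557: h=7, probe 7,8,0,5 -> slot 5
127: h=6 -> slot 6
162: h=8, probe 8,9 -> slot 9
Table: [590, ∅, ∅, ∅, ∅, 557, 127, 832, 909, 162, ∅]

7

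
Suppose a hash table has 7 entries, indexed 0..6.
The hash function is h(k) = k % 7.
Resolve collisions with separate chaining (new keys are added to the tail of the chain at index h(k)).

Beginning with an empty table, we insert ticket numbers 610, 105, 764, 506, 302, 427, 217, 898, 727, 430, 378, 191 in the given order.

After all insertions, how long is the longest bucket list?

4

Insert 610: h=1, bucket 1 empty → new chain.
Insert 105: h=0, bucket 0 empty → new chain.
Insert 764: h=1, bucket 1 nonempty → append to chain.
Insert 506: h=2, bucket 2 empty → new chain.
Insert 302: h=1, bucket 1 nonempty → append to chain.
Insert 427: h=0, bucket 0 nonempty → append to chain.
Insert 217: h=0, bucket 0 nonempty → append to chain.
Insert 898: h=2, bucket 2 nonempty → append to chain.
Insert 727: h=6, bucket 6 empty → new chain.
Insert 430: h=3, bucket 3 empty → new chain.
Insert 378: h=0, bucket 0 nonempty → append to chain.
Insert 191: h=2, bucket 2 nonempty → append to chain.
Final buckets:
0: 105 -> 427 -> 217 -> 378
1: 610 -> 764 -> 302
2: 506 -> 898 -> 191
3: 430
4: —
5: —
6: 727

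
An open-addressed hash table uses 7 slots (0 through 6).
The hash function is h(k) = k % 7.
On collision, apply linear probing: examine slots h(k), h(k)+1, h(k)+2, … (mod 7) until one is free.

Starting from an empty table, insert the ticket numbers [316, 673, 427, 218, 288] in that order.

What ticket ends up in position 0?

Insert 316: h=1, slot 1 empty => index 1.
Insert 673: h=1, slot 1 occupied => index 2.
Insert 427: h=0, slot 0 empty => index 0.
Insert 218: h=1, slots 1,2 occupied => index 3.
Insert 288: h=1, slots 1,2,3 occupied => index 4.
Table: [427, 316, 673, 218, 288, ∅, ∅]

427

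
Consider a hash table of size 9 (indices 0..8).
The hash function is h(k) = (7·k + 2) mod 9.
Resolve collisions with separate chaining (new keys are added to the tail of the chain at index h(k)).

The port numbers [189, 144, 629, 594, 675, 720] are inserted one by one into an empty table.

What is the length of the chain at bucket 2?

5

Insert 189: h=2, bucket 2 empty → new chain.
Insert 144: h=2, bucket 2 nonempty → append to chain.
Insert 629: h=4, bucket 4 empty → new chain.
Insert 594: h=2, bucket 2 nonempty → append to chain.
Insert 675: h=2, bucket 2 nonempty → append to chain.
Insert 720: h=2, bucket 2 nonempty → append to chain.
Final buckets:
0: -
1: -
2: 189 -> 144 -> 594 -> 675 -> 720
3: -
4: 629
5: -
6: -
7: -
8: -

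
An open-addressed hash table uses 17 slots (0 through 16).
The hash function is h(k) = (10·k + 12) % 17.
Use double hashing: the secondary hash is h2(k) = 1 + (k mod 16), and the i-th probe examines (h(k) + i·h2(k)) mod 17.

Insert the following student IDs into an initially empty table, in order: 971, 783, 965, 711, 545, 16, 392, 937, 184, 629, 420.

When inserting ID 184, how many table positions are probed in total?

3

971: h=15 -> slot 15
783: h=5 -> slot 5
965: h=6 -> slot 6
711: h=16 -> slot 16
545: h=5, h2=2, probe 5,7 -> slot 7
16: h=2 -> slot 2
392: h=5, h2=9, probe 5,14 -> slot 14
937: h=15, h2=10, probe 15,8 -> slot 8
184: h=16, h2=9, probe 16,8,0 -> slot 0
629: h=12 -> slot 12
420: h=13 -> slot 13
Table: [184, _, 16, _, _, 783, 965, 545, 937, _, _, _, 629, 420, 392, 971, 711]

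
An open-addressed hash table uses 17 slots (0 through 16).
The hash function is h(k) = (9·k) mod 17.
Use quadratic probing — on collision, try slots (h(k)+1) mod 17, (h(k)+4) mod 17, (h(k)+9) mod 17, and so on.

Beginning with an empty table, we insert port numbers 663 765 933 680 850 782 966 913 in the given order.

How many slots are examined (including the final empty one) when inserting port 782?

6

663 hashes to 0; slot 0 is free => place at 0.
765 hashes to 0; 0 taken => place at 1.
933 hashes to 16; slot 16 is free => place at 16.
680 hashes to 0; 0,1 taken => place at 4.
850 hashes to 0; 0,1,4 taken => place at 9.
782 hashes to 0; 0,1,4,9,16 taken => place at 8.
966 hashes to 7; slot 7 is free => place at 7.
913 hashes to 6; slot 6 is free => place at 6.
Table: [663, 765, -, -, 680, -, 913, 966, 782, 850, -, -, -, -, -, -, 933]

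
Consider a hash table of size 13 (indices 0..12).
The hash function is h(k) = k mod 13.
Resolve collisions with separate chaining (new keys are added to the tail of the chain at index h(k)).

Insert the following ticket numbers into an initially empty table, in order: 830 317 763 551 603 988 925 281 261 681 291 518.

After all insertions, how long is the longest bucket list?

5

830 → bucket 11
317 → bucket 5
763 → bucket 9
551 → bucket 5 (collision)
603 → bucket 5 (collision)
988 → bucket 0
925 → bucket 2
281 → bucket 8
261 → bucket 1
681 → bucket 5 (collision)
291 → bucket 5 (collision)
518 → bucket 11 (collision)
Final buckets:
0: 988
1: 261
2: 925
3: -
4: -
5: 317 -> 551 -> 603 -> 681 -> 291
6: -
7: -
8: 281
9: 763
10: -
11: 830 -> 518
12: -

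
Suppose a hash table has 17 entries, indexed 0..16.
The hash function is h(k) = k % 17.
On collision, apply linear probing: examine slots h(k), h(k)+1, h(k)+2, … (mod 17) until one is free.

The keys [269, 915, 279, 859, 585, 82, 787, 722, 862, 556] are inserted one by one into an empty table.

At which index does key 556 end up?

269 hashes to 14; slot 14 is free -> place at 14.
915 hashes to 14; 14 taken -> place at 15.
279 hashes to 7; slot 7 is free -> place at 7.
859 hashes to 9; slot 9 is free -> place at 9.
585 hashes to 7; 7 taken -> place at 8.
82 hashes to 14; 14,15 taken -> place at 16.
787 hashes to 5; slot 5 is free -> place at 5.
722 hashes to 8; 8,9 taken -> place at 10.
862 hashes to 12; slot 12 is free -> place at 12.
556 hashes to 12; 12 taken -> place at 13.
Table: [∅, ∅, ∅, ∅, ∅, 787, ∅, 279, 585, 859, 722, ∅, 862, 556, 269, 915, 82]

13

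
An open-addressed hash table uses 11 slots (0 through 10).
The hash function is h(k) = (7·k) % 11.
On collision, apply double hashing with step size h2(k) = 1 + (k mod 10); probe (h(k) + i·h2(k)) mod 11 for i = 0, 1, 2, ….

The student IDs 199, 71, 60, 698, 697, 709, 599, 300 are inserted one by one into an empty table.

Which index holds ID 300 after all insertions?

4

199: h=7 → slot 7
71: h=2 → slot 2
60: h=2, h2=1, probe 2,3 → slot 3
698: h=2, h2=9, probe 2,0 → slot 0
697: h=6 → slot 6
709: h=2, h2=10, probe 2,1 → slot 1
599: h=2, h2=10, probe 2,1,0,10 → slot 10
300: h=10, h2=1, probe 10,0,1,2,3,4 → slot 4
Table: [698, 709, 71, 60, 300, —, 697, 199, —, —, 599]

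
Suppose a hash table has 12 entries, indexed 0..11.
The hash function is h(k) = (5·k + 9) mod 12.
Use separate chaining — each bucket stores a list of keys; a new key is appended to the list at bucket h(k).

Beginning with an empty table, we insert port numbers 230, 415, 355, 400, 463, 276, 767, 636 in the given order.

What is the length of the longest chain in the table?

Insert 230: h=7, bucket 7 empty → new chain.
Insert 415: h=8, bucket 8 empty → new chain.
Insert 355: h=8, bucket 8 nonempty → append to chain.
Insert 400: h=5, bucket 5 empty → new chain.
Insert 463: h=8, bucket 8 nonempty → append to chain.
Insert 276: h=9, bucket 9 empty → new chain.
Insert 767: h=4, bucket 4 empty → new chain.
Insert 636: h=9, bucket 9 nonempty → append to chain.
Final buckets:
0: -
1: -
2: -
3: -
4: 767
5: 400
6: -
7: 230
8: 415 -> 355 -> 463
9: 276 -> 636
10: -
11: -

3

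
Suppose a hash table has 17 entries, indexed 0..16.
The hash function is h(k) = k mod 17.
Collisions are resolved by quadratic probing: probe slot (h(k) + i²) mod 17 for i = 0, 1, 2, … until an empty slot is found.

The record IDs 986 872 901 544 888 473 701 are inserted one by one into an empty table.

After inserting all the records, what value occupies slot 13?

986 hashes to 0; slot 0 is free -> place at 0.
872 hashes to 5; slot 5 is free -> place at 5.
901 hashes to 0; 0 taken -> place at 1.
544 hashes to 0; 0,1 taken -> place at 4.
888 hashes to 4; 4,5 taken -> place at 8.
473 hashes to 14; slot 14 is free -> place at 14.
701 hashes to 4; 4,5,8 taken -> place at 13.
Table: [986, 901, ., ., 544, 872, ., ., 888, ., ., ., ., 701, 473, ., .]

701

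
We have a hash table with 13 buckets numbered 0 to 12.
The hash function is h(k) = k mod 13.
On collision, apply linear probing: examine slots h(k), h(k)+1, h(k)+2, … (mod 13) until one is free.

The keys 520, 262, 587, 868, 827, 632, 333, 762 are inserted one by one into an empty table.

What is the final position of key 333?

11

520: h=0 -> slot 0
262: h=2 -> slot 2
587: h=2, probe 2,3 -> slot 3
868: h=10 -> slot 10
827: h=8 -> slot 8
632: h=8, probe 8,9 -> slot 9
333: h=8, probe 8,9,10,11 -> slot 11
762: h=8, probe 8,9,10,11,12 -> slot 12
Table: [520, ∅, 262, 587, ∅, ∅, ∅, ∅, 827, 632, 868, 333, 762]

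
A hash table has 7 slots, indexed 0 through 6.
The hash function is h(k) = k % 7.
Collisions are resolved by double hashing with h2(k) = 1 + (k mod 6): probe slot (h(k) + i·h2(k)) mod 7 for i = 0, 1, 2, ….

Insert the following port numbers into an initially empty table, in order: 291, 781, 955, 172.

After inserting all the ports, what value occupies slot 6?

781

291: h=4 -> slot 4
781: h=4, h2=2, probe 4,6 -> slot 6
955: h=3 -> slot 3
172: h=4, h2=5, probe 4,2 -> slot 2
Table: [∅, ∅, 172, 955, 291, ∅, 781]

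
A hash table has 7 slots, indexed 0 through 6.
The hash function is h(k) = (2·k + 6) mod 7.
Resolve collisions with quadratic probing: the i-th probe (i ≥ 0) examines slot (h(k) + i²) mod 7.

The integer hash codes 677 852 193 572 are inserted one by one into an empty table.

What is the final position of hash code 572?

Insert 677: h=2, slot 2 empty => index 2.
Insert 852: h=2, slot 2 occupied => index 3.
Insert 193: h=0, slot 0 empty => index 0.
Insert 572: h=2, slots 2,3 occupied => index 6.
Table: [193, —, 677, 852, —, —, 572]

6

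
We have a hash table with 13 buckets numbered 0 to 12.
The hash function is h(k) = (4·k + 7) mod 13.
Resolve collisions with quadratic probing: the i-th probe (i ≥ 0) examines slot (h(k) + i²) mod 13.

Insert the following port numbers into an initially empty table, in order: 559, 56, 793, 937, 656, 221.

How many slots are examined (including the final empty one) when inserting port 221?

559: h=7 -> slot 7
56: h=10 -> slot 10
793: h=7, probe 7,8 -> slot 8
937: h=11 -> slot 11
656: h=5 -> slot 5
221: h=7, probe 7,8,11,3 -> slot 3
Table: [., ., ., 221, ., 656, ., 559, 793, ., 56, 937, .]

4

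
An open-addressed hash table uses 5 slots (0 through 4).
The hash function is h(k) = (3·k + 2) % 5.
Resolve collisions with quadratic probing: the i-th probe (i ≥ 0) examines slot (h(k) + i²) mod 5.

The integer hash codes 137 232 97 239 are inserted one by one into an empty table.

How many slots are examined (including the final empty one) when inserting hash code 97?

137: h=3 => slot 3
232: h=3, probe 3,4 => slot 4
97: h=3, probe 3,4,2 => slot 2
239: h=4, probe 4,0 => slot 0
Table: [239, -, 97, 137, 232]

3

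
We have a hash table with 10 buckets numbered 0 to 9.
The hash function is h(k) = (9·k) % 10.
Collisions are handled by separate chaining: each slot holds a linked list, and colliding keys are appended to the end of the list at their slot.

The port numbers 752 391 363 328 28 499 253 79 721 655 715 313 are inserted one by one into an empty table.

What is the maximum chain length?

3

Insert 752: h=8, bucket 8 empty -> new chain.
Insert 391: h=9, bucket 9 empty -> new chain.
Insert 363: h=7, bucket 7 empty -> new chain.
Insert 328: h=2, bucket 2 empty -> new chain.
Insert 28: h=2, bucket 2 nonempty -> append to chain.
Insert 499: h=1, bucket 1 empty -> new chain.
Insert 253: h=7, bucket 7 nonempty -> append to chain.
Insert 79: h=1, bucket 1 nonempty -> append to chain.
Insert 721: h=9, bucket 9 nonempty -> append to chain.
Insert 655: h=5, bucket 5 empty -> new chain.
Insert 715: h=5, bucket 5 nonempty -> append to chain.
Insert 313: h=7, bucket 7 nonempty -> append to chain.
Final buckets:
0: .
1: 499 -> 79
2: 328 -> 28
3: .
4: .
5: 655 -> 715
6: .
7: 363 -> 253 -> 313
8: 752
9: 391 -> 721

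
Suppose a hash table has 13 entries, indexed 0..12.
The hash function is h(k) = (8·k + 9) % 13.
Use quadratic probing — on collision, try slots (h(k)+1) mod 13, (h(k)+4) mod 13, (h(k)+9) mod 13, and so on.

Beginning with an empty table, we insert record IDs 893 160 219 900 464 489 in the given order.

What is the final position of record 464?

4

893 hashes to 3; slot 3 is free → place at 3.
160 hashes to 2; slot 2 is free → place at 2.
219 hashes to 6; slot 6 is free → place at 6.
900 hashes to 7; slot 7 is free → place at 7.
464 hashes to 3; 3 taken → place at 4.
489 hashes to 8; slot 8 is free → place at 8.
Table: [∅, ∅, 160, 893, 464, ∅, 219, 900, 489, ∅, ∅, ∅, ∅]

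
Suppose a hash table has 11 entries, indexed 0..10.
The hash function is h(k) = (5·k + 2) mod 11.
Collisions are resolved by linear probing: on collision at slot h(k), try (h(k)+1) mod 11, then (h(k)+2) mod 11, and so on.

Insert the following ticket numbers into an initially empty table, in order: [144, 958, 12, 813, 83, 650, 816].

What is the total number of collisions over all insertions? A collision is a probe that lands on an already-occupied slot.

Insert 144: h=7, slot 7 empty → index 7.
Insert 958: h=7, slot 7 occupied → index 8.
Insert 12: h=7, slots 7,8 occupied → index 9.
Insert 813: h=8, slots 8,9 occupied → index 10.
Insert 83: h=10, slot 10 occupied → index 0.
Insert 650: h=7, slots 7,8,9,10,0 occupied → index 1.
Insert 816: h=1, slot 1 occupied → index 2.
Table: [83, 650, 816, ∅, ∅, ∅, ∅, 144, 958, 12, 813]

12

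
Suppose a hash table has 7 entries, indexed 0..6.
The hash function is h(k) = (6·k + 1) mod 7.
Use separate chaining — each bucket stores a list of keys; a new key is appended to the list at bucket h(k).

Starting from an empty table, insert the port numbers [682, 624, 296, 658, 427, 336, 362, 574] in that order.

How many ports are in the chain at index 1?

4

682 -> bucket 5
624 -> bucket 0
296 -> bucket 6
658 -> bucket 1
427 -> bucket 1 (collision)
336 -> bucket 1 (collision)
362 -> bucket 3
574 -> bucket 1 (collision)
Final buckets:
0: 624
1: 658 -> 427 -> 336 -> 574
2: -
3: 362
4: -
5: 682
6: 296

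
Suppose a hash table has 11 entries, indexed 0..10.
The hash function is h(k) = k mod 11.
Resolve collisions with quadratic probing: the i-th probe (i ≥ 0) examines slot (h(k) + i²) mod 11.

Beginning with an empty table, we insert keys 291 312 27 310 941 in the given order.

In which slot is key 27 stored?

6

291: h=5 => slot 5
312: h=4 => slot 4
27: h=5, probe 5,6 => slot 6
310: h=2 => slot 2
941: h=6, probe 6,7 => slot 7
Table: [∅, ∅, 310, ∅, 312, 291, 27, 941, ∅, ∅, ∅]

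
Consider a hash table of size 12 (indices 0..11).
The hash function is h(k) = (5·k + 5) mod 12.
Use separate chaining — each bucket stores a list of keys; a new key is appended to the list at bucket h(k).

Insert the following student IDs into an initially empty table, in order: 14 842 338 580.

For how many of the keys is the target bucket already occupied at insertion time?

2

Insert 14: h=3, bucket 3 empty -> new chain.
Insert 842: h=3, bucket 3 nonempty -> append to chain.
Insert 338: h=3, bucket 3 nonempty -> append to chain.
Insert 580: h=1, bucket 1 empty -> new chain.
Final buckets:
0: _
1: 580
2: _
3: 14 -> 842 -> 338
4: _
5: _
6: _
7: _
8: _
9: _
10: _
11: _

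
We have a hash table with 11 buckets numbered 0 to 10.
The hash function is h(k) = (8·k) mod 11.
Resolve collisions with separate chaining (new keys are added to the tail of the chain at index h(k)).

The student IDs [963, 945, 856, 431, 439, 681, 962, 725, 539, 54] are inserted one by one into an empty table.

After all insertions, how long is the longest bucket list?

963 -> bucket 4
945 -> bucket 3
856 -> bucket 6
431 -> bucket 5
439 -> bucket 3 (collision)
681 -> bucket 3 (collision)
962 -> bucket 7
725 -> bucket 3 (collision)
539 -> bucket 0
54 -> bucket 3 (collision)
Final buckets:
0: 539
1: -
2: -
3: 945 -> 439 -> 681 -> 725 -> 54
4: 963
5: 431
6: 856
7: 962
8: -
9: -
10: -

5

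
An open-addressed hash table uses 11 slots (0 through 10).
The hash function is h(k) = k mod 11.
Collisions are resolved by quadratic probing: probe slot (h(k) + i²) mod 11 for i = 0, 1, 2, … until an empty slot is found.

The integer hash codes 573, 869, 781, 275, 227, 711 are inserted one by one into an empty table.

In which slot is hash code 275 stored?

573 hashes to 1; slot 1 is free → place at 1.
869 hashes to 0; slot 0 is free → place at 0.
781 hashes to 0; 0,1 taken → place at 4.
275 hashes to 0; 0,1,4 taken → place at 9.
227 hashes to 7; slot 7 is free → place at 7.
711 hashes to 7; 7 taken → place at 8.
Table: [869, 573, ∅, ∅, 781, ∅, ∅, 227, 711, 275, ∅]

9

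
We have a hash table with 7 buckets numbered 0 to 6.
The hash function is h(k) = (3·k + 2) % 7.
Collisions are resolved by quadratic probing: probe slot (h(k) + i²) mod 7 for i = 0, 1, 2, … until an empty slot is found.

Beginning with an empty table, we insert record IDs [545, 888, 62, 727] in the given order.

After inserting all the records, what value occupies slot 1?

727

545: h=6 => slot 6
888: h=6, probe 6,0 => slot 0
62: h=6, probe 6,0,3 => slot 3
727: h=6, probe 6,0,3,1 => slot 1
Table: [888, 727, ∅, 62, ∅, ∅, 545]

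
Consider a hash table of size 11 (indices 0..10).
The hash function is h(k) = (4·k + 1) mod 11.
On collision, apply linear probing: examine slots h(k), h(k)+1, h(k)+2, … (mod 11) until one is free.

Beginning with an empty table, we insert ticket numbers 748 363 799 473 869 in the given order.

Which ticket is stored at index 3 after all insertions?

Insert 748: h=1, slot 1 empty -> index 1.
Insert 363: h=1, slot 1 occupied -> index 2.
Insert 799: h=7, slot 7 empty -> index 7.
Insert 473: h=1, slots 1,2 occupied -> index 3.
Insert 869: h=1, slots 1,2,3 occupied -> index 4.
Table: [., 748, 363, 473, 869, ., ., 799, ., ., .]

473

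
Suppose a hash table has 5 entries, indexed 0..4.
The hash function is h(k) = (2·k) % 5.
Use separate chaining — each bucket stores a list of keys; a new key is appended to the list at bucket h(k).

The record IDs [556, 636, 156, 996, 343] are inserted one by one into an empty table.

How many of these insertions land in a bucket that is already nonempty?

Insert 556: h=2, bucket 2 empty -> new chain.
Insert 636: h=2, bucket 2 nonempty -> append to chain.
Insert 156: h=2, bucket 2 nonempty -> append to chain.
Insert 996: h=2, bucket 2 nonempty -> append to chain.
Insert 343: h=1, bucket 1 empty -> new chain.
Final buckets:
0: ∅
1: 343
2: 556 -> 636 -> 156 -> 996
3: ∅
4: ∅

3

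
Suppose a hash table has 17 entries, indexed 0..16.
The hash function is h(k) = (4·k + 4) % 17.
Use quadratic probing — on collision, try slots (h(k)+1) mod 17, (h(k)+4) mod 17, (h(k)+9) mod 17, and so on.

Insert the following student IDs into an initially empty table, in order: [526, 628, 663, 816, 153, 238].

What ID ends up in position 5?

Insert 526: h=0, slot 0 empty → index 0.
Insert 628: h=0, slot 0 occupied → index 1.
Insert 663: h=4, slot 4 empty → index 4.
Insert 816: h=4, slot 4 occupied → index 5.
Insert 153: h=4, slots 4,5 occupied → index 8.
Insert 238: h=4, slots 4,5,8 occupied → index 13.
Table: [526, 628, ∅, ∅, 663, 816, ∅, ∅, 153, ∅, ∅, ∅, ∅, 238, ∅, ∅, ∅]

816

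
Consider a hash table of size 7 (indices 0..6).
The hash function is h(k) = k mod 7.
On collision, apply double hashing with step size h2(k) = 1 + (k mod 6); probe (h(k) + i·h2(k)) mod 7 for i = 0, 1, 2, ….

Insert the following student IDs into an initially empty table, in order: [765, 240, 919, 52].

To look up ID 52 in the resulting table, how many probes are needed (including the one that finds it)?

765 hashes to 2; slot 2 is free => place at 2.
240 hashes to 2, h2=1; 2 taken => place at 3.
919 hashes to 2, h2=2; 2 taken => place at 4.
52 hashes to 3, h2=5; 3 taken => place at 1.
Table: [—, 52, 765, 240, 919, —, —]
Lookup 52: h=3, h2=5, probe 3,1 → found at 1.

2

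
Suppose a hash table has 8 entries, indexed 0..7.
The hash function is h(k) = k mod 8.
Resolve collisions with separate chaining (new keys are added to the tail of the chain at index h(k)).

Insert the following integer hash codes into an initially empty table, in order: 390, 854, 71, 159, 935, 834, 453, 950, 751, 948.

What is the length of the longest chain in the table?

Insert 390: h=6, bucket 6 empty → new chain.
Insert 854: h=6, bucket 6 nonempty → append to chain.
Insert 71: h=7, bucket 7 empty → new chain.
Insert 159: h=7, bucket 7 nonempty → append to chain.
Insert 935: h=7, bucket 7 nonempty → append to chain.
Insert 834: h=2, bucket 2 empty → new chain.
Insert 453: h=5, bucket 5 empty → new chain.
Insert 950: h=6, bucket 6 nonempty → append to chain.
Insert 751: h=7, bucket 7 nonempty → append to chain.
Insert 948: h=4, bucket 4 empty → new chain.
Final buckets:
0: ∅
1: ∅
2: 834
3: ∅
4: 948
5: 453
6: 390 -> 854 -> 950
7: 71 -> 159 -> 935 -> 751

4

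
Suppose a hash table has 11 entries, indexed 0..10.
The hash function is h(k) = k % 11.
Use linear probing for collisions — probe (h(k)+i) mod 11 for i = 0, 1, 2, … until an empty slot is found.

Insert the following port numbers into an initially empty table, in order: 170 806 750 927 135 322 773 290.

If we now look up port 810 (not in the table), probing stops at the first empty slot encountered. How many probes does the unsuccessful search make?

170 hashes to 5; slot 5 is free => place at 5.
806 hashes to 3; slot 3 is free => place at 3.
750 hashes to 2; slot 2 is free => place at 2.
927 hashes to 3; 3 taken => place at 4.
135 hashes to 3; 3,4,5 taken => place at 6.
322 hashes to 3; 3,4,5,6 taken => place at 7.
773 hashes to 3; 3,4,5,6,7 taken => place at 8.
290 hashes to 4; 4,5,6,7,8 taken => place at 9.
Table: [—, —, 750, 806, 927, 170, 135, 322, 773, 290, —]
Lookup 810: h=7, probe 7,8,9,10 → slot 10 empty, not found.

4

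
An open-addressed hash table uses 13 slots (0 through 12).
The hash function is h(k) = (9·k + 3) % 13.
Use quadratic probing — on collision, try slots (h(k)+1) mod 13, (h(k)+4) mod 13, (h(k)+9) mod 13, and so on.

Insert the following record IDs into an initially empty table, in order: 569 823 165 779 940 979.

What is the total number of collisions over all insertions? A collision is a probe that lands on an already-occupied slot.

3

569: h=2 => slot 2
823: h=0 => slot 0
165: h=6 => slot 6
779: h=7 => slot 7
940: h=0, probe 0,1 => slot 1
979: h=0, probe 0,1,4 => slot 4
Table: [823, 940, 569, -, 979, -, 165, 779, -, -, -, -, -]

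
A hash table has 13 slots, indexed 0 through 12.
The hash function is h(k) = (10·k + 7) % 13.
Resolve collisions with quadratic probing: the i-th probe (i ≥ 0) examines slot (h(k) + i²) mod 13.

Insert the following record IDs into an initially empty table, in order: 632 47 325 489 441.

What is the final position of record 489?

Insert 632: h=9, slot 9 empty → index 9.
Insert 47: h=9, slot 9 occupied → index 10.
Insert 325: h=7, slot 7 empty → index 7.
Insert 489: h=9, slots 9,10 occupied → index 0.
Insert 441: h=10, slot 10 occupied → index 11.
Table: [489, -, -, -, -, -, -, 325, -, 632, 47, 441, -]

0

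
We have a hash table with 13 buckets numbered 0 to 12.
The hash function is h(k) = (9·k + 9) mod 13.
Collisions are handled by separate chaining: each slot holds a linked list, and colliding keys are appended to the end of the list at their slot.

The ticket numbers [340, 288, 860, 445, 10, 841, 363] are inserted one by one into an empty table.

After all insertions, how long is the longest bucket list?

3

Insert 340: h=1, bucket 1 empty → new chain.
Insert 288: h=1, bucket 1 nonempty → append to chain.
Insert 860: h=1, bucket 1 nonempty → append to chain.
Insert 445: h=10, bucket 10 empty → new chain.
Insert 10: h=8, bucket 8 empty → new chain.
Insert 841: h=12, bucket 12 empty → new chain.
Insert 363: h=0, bucket 0 empty → new chain.
Final buckets:
0: 363
1: 340 -> 288 -> 860
2: —
3: —
4: —
5: —
6: —
7: —
8: 10
9: —
10: 445
11: —
12: 841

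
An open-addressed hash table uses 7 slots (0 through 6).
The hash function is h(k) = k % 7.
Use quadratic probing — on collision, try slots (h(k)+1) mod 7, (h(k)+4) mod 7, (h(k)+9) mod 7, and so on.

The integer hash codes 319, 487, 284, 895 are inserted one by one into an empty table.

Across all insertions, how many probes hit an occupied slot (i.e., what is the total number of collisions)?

319: h=4 => slot 4
487: h=4, probe 4,5 => slot 5
284: h=4, probe 4,5,1 => slot 1
895: h=6 => slot 6
Table: [∅, 284, ∅, ∅, 319, 487, 895]

3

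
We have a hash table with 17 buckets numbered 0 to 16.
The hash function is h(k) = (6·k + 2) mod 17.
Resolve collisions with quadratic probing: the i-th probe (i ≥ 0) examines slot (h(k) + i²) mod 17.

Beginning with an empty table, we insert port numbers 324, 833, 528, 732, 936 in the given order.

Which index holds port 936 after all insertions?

0

324: h=8 → slot 8
833: h=2 → slot 2
528: h=8, probe 8,9 → slot 9
732: h=8, probe 8,9,12 → slot 12
936: h=8, probe 8,9,12,0 → slot 0
Table: [936, ∅, 833, ∅, ∅, ∅, ∅, ∅, 324, 528, ∅, ∅, 732, ∅, ∅, ∅, ∅]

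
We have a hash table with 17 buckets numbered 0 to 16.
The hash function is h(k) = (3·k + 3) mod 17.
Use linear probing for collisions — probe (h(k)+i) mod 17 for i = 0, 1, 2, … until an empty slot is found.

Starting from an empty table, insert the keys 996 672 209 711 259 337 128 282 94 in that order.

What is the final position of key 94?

2

996 hashes to 16; slot 16 is free => place at 16.
672 hashes to 13; slot 13 is free => place at 13.
209 hashes to 1; slot 1 is free => place at 1.
711 hashes to 11; slot 11 is free => place at 11.
259 hashes to 15; slot 15 is free => place at 15.
337 hashes to 11; 11 taken => place at 12.
128 hashes to 13; 13 taken => place at 14.
282 hashes to 16; 16 taken => place at 0.
94 hashes to 13; 13,14,15,16,0,1 taken => place at 2.
Table: [282, 209, 94, ∅, ∅, ∅, ∅, ∅, ∅, ∅, ∅, 711, 337, 672, 128, 259, 996]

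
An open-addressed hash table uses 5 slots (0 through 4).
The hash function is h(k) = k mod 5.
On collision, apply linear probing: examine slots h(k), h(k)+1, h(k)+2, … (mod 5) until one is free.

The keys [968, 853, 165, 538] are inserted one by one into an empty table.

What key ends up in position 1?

Insert 968: h=3, slot 3 empty → index 3.
Insert 853: h=3, slot 3 occupied → index 4.
Insert 165: h=0, slot 0 empty → index 0.
Insert 538: h=3, slots 3,4,0 occupied → index 1.
Table: [165, 538, ∅, 968, 853]

538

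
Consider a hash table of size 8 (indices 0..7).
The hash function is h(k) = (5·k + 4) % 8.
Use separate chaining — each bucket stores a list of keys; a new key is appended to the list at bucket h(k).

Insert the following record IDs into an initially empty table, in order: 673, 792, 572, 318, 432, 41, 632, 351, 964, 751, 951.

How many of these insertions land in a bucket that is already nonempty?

6

673 → bucket 1
792 → bucket 4
572 → bucket 0
318 → bucket 2
432 → bucket 4 (collision)
41 → bucket 1 (collision)
632 → bucket 4 (collision)
351 → bucket 7
964 → bucket 0 (collision)
751 → bucket 7 (collision)
951 → bucket 7 (collision)
Final buckets:
0: 572 -> 964
1: 673 -> 41
2: 318
3: .
4: 792 -> 432 -> 632
5: .
6: .
7: 351 -> 751 -> 951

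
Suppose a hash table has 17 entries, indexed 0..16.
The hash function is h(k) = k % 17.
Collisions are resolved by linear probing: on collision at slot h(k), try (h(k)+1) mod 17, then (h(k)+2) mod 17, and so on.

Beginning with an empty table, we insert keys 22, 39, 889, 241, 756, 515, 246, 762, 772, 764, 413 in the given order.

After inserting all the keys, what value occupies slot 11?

772

22 hashes to 5; slot 5 is free -> place at 5.
39 hashes to 5; 5 taken -> place at 6.
889 hashes to 5; 5,6 taken -> place at 7.
241 hashes to 3; slot 3 is free -> place at 3.
756 hashes to 8; slot 8 is free -> place at 8.
515 hashes to 5; 5,6,7,8 taken -> place at 9.
246 hashes to 8; 8,9 taken -> place at 10.
762 hashes to 14; slot 14 is free -> place at 14.
772 hashes to 7; 7,8,9,10 taken -> place at 11.
764 hashes to 16; slot 16 is free -> place at 16.
413 hashes to 5; 5,6,7,8,9,10,11 taken -> place at 12.
Table: [_, _, _, 241, _, 22, 39, 889, 756, 515, 246, 772, 413, _, 762, _, 764]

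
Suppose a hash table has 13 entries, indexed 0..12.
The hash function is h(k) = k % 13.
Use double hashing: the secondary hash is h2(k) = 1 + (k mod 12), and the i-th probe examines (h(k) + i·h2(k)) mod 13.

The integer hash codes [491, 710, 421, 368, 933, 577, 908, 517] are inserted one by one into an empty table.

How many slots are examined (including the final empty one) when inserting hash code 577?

491 hashes to 10; slot 10 is free => place at 10.
710 hashes to 8; slot 8 is free => place at 8.
421 hashes to 5; slot 5 is free => place at 5.
368 hashes to 4; slot 4 is free => place at 4.
933 hashes to 10, h2=10; 10 taken => place at 7.
577 hashes to 5, h2=2; 5,7 taken => place at 9.
908 hashes to 11; slot 11 is free => place at 11.
517 hashes to 10, h2=2; 10 taken => place at 12.
Table: [., ., ., ., 368, 421, ., 933, 710, 577, 491, 908, 517]

3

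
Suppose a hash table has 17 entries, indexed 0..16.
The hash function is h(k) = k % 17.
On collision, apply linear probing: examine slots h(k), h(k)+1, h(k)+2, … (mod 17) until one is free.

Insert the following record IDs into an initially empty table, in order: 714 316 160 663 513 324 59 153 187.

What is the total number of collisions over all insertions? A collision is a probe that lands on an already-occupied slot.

11

Insert 714: h=0, slot 0 empty => index 0.
Insert 316: h=10, slot 10 empty => index 10.
Insert 160: h=7, slot 7 empty => index 7.
Insert 663: h=0, slot 0 occupied => index 1.
Insert 513: h=3, slot 3 empty => index 3.
Insert 324: h=1, slot 1 occupied => index 2.
Insert 59: h=8, slot 8 empty => index 8.
Insert 153: h=0, slots 0,1,2,3 occupied => index 4.
Insert 187: h=0, slots 0,1,2,3,4 occupied => index 5.
Table: [714, 663, 324, 513, 153, 187, -, 160, 59, -, 316, -, -, -, -, -, -]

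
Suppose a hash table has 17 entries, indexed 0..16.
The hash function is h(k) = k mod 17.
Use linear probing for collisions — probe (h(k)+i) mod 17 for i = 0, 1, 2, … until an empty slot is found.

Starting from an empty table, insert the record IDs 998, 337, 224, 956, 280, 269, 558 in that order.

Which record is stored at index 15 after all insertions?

Insert 998: h=12, slot 12 empty -> index 12.
Insert 337: h=14, slot 14 empty -> index 14.
Insert 224: h=3, slot 3 empty -> index 3.
Insert 956: h=4, slot 4 empty -> index 4.
Insert 280: h=8, slot 8 empty -> index 8.
Insert 269: h=14, slot 14 occupied -> index 15.
Insert 558: h=14, slots 14,15 occupied -> index 16.
Table: [-, -, -, 224, 956, -, -, -, 280, -, -, -, 998, -, 337, 269, 558]

269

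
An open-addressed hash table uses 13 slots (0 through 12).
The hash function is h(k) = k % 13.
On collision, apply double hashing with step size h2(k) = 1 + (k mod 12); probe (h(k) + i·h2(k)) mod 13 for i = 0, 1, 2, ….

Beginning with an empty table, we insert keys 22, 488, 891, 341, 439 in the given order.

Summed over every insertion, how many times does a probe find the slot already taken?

22 hashes to 9; slot 9 is free => place at 9.
488 hashes to 7; slot 7 is free => place at 7.
891 hashes to 7, h2=4; 7 taken => place at 11.
341 hashes to 3; slot 3 is free => place at 3.
439 hashes to 10; slot 10 is free => place at 10.
Table: [—, —, —, 341, —, —, —, 488, —, 22, 439, 891, —]

1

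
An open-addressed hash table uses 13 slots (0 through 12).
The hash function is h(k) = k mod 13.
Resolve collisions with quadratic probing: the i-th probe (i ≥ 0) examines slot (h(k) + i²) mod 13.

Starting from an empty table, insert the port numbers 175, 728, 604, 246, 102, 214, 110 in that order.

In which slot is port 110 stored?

2

175: h=6 -> slot 6
728: h=0 -> slot 0
604: h=6, probe 6,7 -> slot 7
246: h=12 -> slot 12
102: h=11 -> slot 11
214: h=6, probe 6,7,10 -> slot 10
110: h=6, probe 6,7,10,2 -> slot 2
Table: [728, ∅, 110, ∅, ∅, ∅, 175, 604, ∅, ∅, 214, 102, 246]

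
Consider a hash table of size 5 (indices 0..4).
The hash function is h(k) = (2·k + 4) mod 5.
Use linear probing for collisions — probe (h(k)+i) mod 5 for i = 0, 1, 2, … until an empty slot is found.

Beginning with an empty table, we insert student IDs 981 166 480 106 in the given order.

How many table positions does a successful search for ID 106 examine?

Insert 981: h=1, slot 1 empty -> index 1.
Insert 166: h=1, slot 1 occupied -> index 2.
Insert 480: h=4, slot 4 empty -> index 4.
Insert 106: h=1, slots 1,2 occupied -> index 3.
Table: [∅, 981, 166, 106, 480]
Lookup 106: h=1, probe 1,2,3 → found at 3.

3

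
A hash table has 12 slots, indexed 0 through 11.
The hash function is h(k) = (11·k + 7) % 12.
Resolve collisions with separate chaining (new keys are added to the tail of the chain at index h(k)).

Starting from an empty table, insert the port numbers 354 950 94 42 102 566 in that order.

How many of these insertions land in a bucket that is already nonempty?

354 -> bucket 1
950 -> bucket 5
94 -> bucket 9
42 -> bucket 1 (collision)
102 -> bucket 1 (collision)
566 -> bucket 5 (collision)
Final buckets:
0: -
1: 354 -> 42 -> 102
2: -
3: -
4: -
5: 950 -> 566
6: -
7: -
8: -
9: 94
10: -
11: -

3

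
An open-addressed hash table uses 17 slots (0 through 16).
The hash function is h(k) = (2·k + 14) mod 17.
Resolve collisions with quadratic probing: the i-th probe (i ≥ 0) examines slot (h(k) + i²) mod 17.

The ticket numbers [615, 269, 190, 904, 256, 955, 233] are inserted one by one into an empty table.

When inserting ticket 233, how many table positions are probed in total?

2

615 hashes to 3; slot 3 is free => place at 3.
269 hashes to 8; slot 8 is free => place at 8.
190 hashes to 3; 3 taken => place at 4.
904 hashes to 3; 3,4 taken => place at 7.
256 hashes to 16; slot 16 is free => place at 16.
955 hashes to 3; 3,4,7 taken => place at 12.
233 hashes to 4; 4 taken => place at 5.
Table: [., ., ., 615, 190, 233, ., 904, 269, ., ., ., 955, ., ., ., 256]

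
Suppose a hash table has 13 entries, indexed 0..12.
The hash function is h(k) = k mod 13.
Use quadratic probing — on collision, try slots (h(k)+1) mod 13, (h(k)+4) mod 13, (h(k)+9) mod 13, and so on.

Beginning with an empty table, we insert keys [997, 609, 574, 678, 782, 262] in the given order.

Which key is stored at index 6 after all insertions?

Insert 997: h=9, slot 9 empty -> index 9.
Insert 609: h=11, slot 11 empty -> index 11.
Insert 574: h=2, slot 2 empty -> index 2.
Insert 678: h=2, slot 2 occupied -> index 3.
Insert 782: h=2, slots 2,3 occupied -> index 6.
Insert 262: h=2, slots 2,3,6,11 occupied -> index 5.
Table: [_, _, 574, 678, _, 262, 782, _, _, 997, _, 609, _]

782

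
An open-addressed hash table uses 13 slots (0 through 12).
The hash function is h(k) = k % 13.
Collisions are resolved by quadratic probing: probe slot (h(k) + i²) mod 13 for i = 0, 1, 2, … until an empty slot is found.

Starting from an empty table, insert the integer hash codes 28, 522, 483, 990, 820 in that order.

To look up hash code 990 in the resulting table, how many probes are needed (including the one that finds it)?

28 hashes to 2; slot 2 is free => place at 2.
522 hashes to 2; 2 taken => place at 3.
483 hashes to 2; 2,3 taken => place at 6.
990 hashes to 2; 2,3,6 taken => place at 11.
820 hashes to 1; slot 1 is free => place at 1.
Table: [∅, 820, 28, 522, ∅, ∅, 483, ∅, ∅, ∅, ∅, 990, ∅]
Lookup 990: h=2, probe 2,3,6,11 → found at 11.

4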